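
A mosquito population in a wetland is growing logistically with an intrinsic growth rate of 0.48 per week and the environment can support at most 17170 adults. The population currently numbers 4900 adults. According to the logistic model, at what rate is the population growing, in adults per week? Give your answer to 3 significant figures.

1680 adults per week

dN/dt = rN(1 − N/K) = 0.48 × 4900 × (1 − 4900/17170).
1 − 4900/17170 = 0.71462; dN/dt = 0.48 × 4900 × 0.71462 = 1680.8.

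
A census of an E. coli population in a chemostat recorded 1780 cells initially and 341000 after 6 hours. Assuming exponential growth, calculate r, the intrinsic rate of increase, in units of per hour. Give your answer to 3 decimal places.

0.876 per hour

From N(t) = N₀·e^(rt): e^(r·6) = 341000/1780 = 191.57.
r·6 = ln(191.57) = 5.2553, so r = 5.2553/6 = 0.87588.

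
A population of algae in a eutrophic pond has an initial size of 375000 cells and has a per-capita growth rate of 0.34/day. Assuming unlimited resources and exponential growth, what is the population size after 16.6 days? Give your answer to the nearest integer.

N(t) = N₀·e^(rt) = 375000 × e^(0.34×16.6) = 375000 × e^5.644.
e^5.644 ≈ 282.59, so N ≈ 375000 × 282.59 = 1.059716×10^8.

105971559 cells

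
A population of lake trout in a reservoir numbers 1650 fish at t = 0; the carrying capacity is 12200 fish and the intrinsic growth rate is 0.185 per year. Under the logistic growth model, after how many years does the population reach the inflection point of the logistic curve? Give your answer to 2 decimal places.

10.03 years

Logistic growth is fastest at N = K/2 = 6100.
A = (K − N₀)/N₀ = 6.3939. Set K/(1 + A·e^(−rt)) = K/2 → A·e^(−rt) = 1.
e^(−0.185t) = 1/6.3939 = 0.156398, so t = ln(6.3939)/0.185 = 1.8554/0.185 = 10.029.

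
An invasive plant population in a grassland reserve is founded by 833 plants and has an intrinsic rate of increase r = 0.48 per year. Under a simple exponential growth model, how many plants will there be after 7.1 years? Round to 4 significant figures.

N(t) = N₀·e^(rt) = 833 × e^(0.48×7.1) = 833 × e^3.408.
e^3.408 ≈ 30.205, so N ≈ 833 × 30.205 = 25160.6.

25160 plants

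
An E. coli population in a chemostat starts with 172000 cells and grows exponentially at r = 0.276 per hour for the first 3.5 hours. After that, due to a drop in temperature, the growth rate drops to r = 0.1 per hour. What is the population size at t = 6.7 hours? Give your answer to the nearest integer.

Phase 1: N(3.5) = 172000·e^(0.276×3.5) = 172000·e^0.966 = 451915.
Phase 2 runs for 6.7 − 3.5 = 3.2 hours at r = 0.1.
N(6.7) = 451915·e^(0.1×3.2) = 451915·e^0.32 = 622345.

622345 cells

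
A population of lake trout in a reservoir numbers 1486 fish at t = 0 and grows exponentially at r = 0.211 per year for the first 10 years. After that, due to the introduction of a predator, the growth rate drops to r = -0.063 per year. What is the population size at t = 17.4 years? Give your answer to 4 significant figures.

7690 fish

Phase 1: N(10) = 1486·e^(0.211×10) = 1486·e^2.11 = 12256.9.
Phase 2 runs for 17.4 − 10 = 7.4 years at r = -0.063.
N(17.4) = 12256.9·e^(-0.063×7.4) = 12256.9·e^-0.4662 = 7689.75.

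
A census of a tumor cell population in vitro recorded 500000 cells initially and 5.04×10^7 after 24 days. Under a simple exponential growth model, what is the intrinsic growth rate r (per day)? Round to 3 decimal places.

From N(t) = N₀·e^(rt): e^(r·24) = 5.04×10^7/500000 = 100.8.
r·24 = ln(100.8) = 4.6131, so r = 4.6131/24 = 0.19221.

0.192 per day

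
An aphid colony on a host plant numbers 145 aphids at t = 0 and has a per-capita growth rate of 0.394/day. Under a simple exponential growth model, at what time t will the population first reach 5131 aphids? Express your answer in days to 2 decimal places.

Set N₀·e^(rt) = 5131: e^(0.394·t) = 5131/145 = 35.386.
0.394·t = ln(35.386) = 3.5663, so t = 3.5663/0.394 = 9.0516.

9.05 days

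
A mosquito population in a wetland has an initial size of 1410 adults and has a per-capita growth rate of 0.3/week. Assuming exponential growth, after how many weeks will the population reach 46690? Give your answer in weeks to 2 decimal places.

11.67 weeks

Set N₀·e^(rt) = 46690: e^(0.3·t) = 46690/1410 = 33.113.
0.3·t = ln(33.113) = 3.4999, so t = 3.4999/0.3 = 11.666.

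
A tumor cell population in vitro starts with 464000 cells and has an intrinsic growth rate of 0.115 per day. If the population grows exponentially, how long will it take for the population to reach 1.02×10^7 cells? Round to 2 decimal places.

26.87 days

Set N₀·e^(rt) = 1.02×10^7: e^(0.115·t) = 1.02×10^7/464000 = 21.983.
0.115·t = ln(21.983) = 3.0903, so t = 3.0903/0.115 = 26.872.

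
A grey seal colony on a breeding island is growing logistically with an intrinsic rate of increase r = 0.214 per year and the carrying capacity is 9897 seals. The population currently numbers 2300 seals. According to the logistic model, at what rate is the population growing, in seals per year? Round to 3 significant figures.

dN/dt = rN(1 − N/K) = 0.214 × 2300 × (1 − 2300/9897).
1 − 2300/9897 = 0.76761; dN/dt = 0.214 × 2300 × 0.76761 = 377.82.

378 seals per year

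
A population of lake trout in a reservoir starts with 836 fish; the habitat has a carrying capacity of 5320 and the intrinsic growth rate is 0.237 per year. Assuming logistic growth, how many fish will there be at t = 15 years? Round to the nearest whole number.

A = (K − N₀)/N₀ = (5320 − 836)/836 = 5.3636.
N(t) = K/(1 + A·e^(−rt)) = 5320/(1 + 5.3636×e^(−0.237×15)).
e^(−3.555) = 0.028581; denominator = 1 + 5.3636×0.028581 = 1.1533.
N = 5320/1.1533 = 4612.85.

4613 fish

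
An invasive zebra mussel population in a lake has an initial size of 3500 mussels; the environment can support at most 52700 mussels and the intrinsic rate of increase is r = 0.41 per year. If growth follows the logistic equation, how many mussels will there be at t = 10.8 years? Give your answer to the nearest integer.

45127 mussels

A = (K − N₀)/N₀ = (52700 − 3500)/3500 = 14.057.
N(t) = K/(1 + A·e^(−rt)) = 52700/(1 + 14.057×e^(−0.41×10.8)).
e^(−4.428) = 0.011938; denominator = 1 + 14.057×0.011938 = 1.1678.
N = 52700/1.1678 = 45126.9.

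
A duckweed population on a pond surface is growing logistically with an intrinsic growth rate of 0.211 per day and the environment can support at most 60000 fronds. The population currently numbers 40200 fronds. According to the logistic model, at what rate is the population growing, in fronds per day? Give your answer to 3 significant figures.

dN/dt = rN(1 − N/K) = 0.211 × 40200 × (1 − 40200/60000).
1 − 40200/60000 = 0.33; dN/dt = 0.211 × 40200 × 0.33 = 2799.1.

2800 fronds per day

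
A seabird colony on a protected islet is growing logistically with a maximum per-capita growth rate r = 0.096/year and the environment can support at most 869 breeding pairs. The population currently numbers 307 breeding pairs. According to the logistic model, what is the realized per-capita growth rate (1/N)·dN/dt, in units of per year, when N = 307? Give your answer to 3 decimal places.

(1/N)·dN/dt = r(1 − N/K) = 0.096 × (1 − 307/869).
= 0.096 × 0.64672 = 0.062085.

0.062 per year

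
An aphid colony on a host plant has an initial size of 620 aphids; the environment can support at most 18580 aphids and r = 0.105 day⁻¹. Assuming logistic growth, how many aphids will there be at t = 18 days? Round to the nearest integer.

A = (K − N₀)/N₀ = (18580 − 620)/620 = 28.968.
N(t) = K/(1 + A·e^(−rt)) = 18580/(1 + 28.968×e^(−0.105×18)).
e^(−1.89) = 0.15107; denominator = 1 + 28.968×0.15107 = 5.3762.
N = 18580/5.3762 = 3455.97.

3456 aphids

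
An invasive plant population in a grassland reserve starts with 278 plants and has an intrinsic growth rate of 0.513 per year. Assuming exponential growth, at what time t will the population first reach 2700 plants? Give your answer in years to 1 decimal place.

Set N₀·e^(rt) = 2700: e^(0.513·t) = 2700/278 = 9.7122.
0.513·t = ln(9.7122) = 2.2734, so t = 2.2734/0.513 = 4.4316.

4.4 years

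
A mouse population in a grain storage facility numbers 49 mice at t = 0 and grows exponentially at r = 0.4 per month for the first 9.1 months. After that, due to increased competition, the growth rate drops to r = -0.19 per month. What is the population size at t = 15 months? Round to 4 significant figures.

608.4 mice

Phase 1: N(9.1) = 49·e^(0.4×9.1) = 49·e^3.64 = 1866.5.
Phase 2 runs for 15 − 9.1 = 5.9 months at r = -0.19.
N(15) = 1866.5·e^(-0.19×5.9) = 1866.5·e^-1.121 = 608.393.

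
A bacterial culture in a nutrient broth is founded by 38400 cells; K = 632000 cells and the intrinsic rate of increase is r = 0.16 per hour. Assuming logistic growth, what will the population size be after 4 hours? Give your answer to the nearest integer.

69063 cells

A = (K − N₀)/N₀ = (632000 − 38400)/38400 = 15.458.
N(t) = K/(1 + A·e^(−rt)) = 632000/(1 + 15.458×e^(−0.16×4)).
e^(−0.64) = 0.52729; denominator = 1 + 15.458×0.52729 = 9.1511.
N = 632000/9.1511 = 69063.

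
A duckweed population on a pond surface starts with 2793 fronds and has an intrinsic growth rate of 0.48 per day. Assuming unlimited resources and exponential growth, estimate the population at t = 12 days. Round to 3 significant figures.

886000 fronds

N(t) = N₀·e^(rt) = 2793 × e^(0.48×12) = 2793 × e^5.76.
e^5.76 ≈ 317.35, so N ≈ 2793 × 317.35 = 886354.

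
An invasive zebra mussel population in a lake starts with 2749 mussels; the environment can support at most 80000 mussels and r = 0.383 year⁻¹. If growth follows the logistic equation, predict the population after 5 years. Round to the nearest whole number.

15563 mussels

A = (K − N₀)/N₀ = (80000 − 2749)/2749 = 28.101.
N(t) = K/(1 + A·e^(−rt)) = 80000/(1 + 28.101×e^(−0.383×5)).
e^(−1.915) = 0.14734; denominator = 1 + 28.101×0.14734 = 5.1405.
N = 80000/5.1405 = 15562.6.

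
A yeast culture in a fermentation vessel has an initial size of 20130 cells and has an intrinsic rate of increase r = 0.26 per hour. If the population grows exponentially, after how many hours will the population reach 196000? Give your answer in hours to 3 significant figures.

Set N₀·e^(rt) = 196000: e^(0.26·t) = 196000/20130 = 9.7367.
0.26·t = ln(9.7367) = 2.2759, so t = 2.2759/0.26 = 8.7535.

8.75 hours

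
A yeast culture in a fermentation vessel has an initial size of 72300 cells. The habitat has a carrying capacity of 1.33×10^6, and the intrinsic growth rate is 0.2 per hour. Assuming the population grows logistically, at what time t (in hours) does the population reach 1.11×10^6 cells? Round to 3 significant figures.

22.4 hours

A = (K − N₀)/N₀ = (1.33×10^6 − 72300)/72300 = 17.396.
Solve 1.33×10^6/(1 + 17.396·e^(−0.2t)) = 1.11×10^6: 1 + 17.396·e^(−0.2t) = 1.1982, so e^(−0.2t) = 0.0113936.
−0.2·t = ln(0.0113936) = -4.4747, so t = 4.4747/0.2 = 22.374.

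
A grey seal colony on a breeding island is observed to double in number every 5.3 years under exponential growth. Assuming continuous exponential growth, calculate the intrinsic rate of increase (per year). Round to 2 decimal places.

r = ln(2)/t_d = 0.6931/5.3 = 0.13078.

0.13 per year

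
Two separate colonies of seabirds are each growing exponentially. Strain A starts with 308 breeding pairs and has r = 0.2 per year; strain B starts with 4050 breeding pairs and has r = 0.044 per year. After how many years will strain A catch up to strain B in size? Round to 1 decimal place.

16.5 years

Set 308·e^(0.2t) = 4050·e^(0.044t).
e^((0.2 − 0.044)t) = 4050/308 → e^(0.156·t) = 13.149.
0.156·t = ln(13.149) = 2.5764, so t = 2.5764/0.156 = 16.515.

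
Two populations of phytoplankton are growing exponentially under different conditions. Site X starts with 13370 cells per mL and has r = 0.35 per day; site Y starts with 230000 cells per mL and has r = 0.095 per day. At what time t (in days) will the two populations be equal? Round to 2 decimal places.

11.16 days

Set 13370·e^(0.35t) = 230000·e^(0.095t).
e^((0.35 − 0.095)t) = 230000/13370 → e^(0.255·t) = 17.203.
0.255·t = ln(17.203) = 2.8451, so t = 2.8451/0.255 = 11.157.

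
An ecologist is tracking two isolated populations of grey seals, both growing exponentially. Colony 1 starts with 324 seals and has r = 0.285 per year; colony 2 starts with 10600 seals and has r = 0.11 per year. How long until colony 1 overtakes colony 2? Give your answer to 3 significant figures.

19.9 years

Set 324·e^(0.285t) = 10600·e^(0.11t).
e^((0.285 − 0.11)t) = 10600/324 → e^(0.175·t) = 32.716.
0.175·t = ln(32.716) = 3.4879, so t = 3.4879/0.175 = 19.931.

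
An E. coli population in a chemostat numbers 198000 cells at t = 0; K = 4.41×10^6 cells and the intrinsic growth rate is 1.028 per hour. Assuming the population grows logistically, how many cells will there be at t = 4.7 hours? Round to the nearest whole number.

3770444 cells

A = (K − N₀)/N₀ = (4.41×10^6 − 198000)/198000 = 21.273.
N(t) = K/(1 + A·e^(−rt)) = 4.41×10^6/(1 + 21.273×e^(−1.028×4.7)).
e^(−4.832) = 0.0079738; denominator = 1 + 21.273×0.0079738 = 1.1696.
N = 4.41×10^6/1.1696 = 3.770444×10^6.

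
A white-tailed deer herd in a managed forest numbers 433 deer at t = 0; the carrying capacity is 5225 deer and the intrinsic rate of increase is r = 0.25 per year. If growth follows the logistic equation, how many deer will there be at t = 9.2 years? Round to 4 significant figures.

2477 deer

A = (K − N₀)/N₀ = (5225 − 433)/433 = 11.067.
N(t) = K/(1 + A·e^(−rt)) = 5225/(1 + 11.067×e^(−0.25×9.2)).
e^(−2.3) = 0.10026; denominator = 1 + 11.067×0.10026 = 2.1096.
N = 5225/2.1096 = 2476.82.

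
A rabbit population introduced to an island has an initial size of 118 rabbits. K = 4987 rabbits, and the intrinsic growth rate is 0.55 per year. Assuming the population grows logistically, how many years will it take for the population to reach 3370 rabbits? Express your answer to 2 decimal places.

8.10 years

A = (K − N₀)/N₀ = (4987 − 118)/118 = 41.263.
Solve 4987/(1 + 41.263·e^(−0.55t)) = 3370: 1 + 41.263·e^(−0.55t) = 1.4798, so e^(−0.55t) = 0.0116285.
−0.55·t = ln(0.0116285) = -4.4543, so t = 4.4543/0.55 = 8.0987.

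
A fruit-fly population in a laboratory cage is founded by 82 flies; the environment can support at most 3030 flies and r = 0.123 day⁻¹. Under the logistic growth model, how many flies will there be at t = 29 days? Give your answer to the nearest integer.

1504 flies

A = (K − N₀)/N₀ = (3030 − 82)/82 = 35.951.
N(t) = K/(1 + A·e^(−rt)) = 3030/(1 + 35.951×e^(−0.123×29)).
e^(−3.567) = 0.02824; denominator = 1 + 35.951×0.02824 = 2.0153.
N = 3030/2.0153 = 1503.51.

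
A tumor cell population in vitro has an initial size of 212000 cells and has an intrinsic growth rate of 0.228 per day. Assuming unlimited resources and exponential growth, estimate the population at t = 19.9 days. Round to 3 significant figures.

N(t) = N₀·e^(rt) = 212000 × e^(0.228×19.9) = 212000 × e^4.537.
e^4.537 ≈ 93.429, so N ≈ 212000 × 93.429 = 1.980691×10^7.

19800000 cells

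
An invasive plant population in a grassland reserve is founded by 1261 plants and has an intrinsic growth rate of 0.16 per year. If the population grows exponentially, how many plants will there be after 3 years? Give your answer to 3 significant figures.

N(t) = N₀·e^(rt) = 1261 × e^(0.16×3) = 1261 × e^0.48.
e^0.48 ≈ 1.6161, so N ≈ 1261 × 1.6161 = 2037.87.

2040 plants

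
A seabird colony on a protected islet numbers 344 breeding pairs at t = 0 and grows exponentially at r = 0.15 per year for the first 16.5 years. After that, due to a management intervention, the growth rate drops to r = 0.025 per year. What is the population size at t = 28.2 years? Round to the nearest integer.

5476 breeding pairs

Phase 1: N(16.5) = 344·e^(0.15×16.5) = 344·e^2.475 = 4087.31.
Phase 2 runs for 28.2 − 16.5 = 11.7 years at r = 0.025.
N(28.2) = 4087.31·e^(0.025×11.7) = 4087.31·e^0.2925 = 5476.06.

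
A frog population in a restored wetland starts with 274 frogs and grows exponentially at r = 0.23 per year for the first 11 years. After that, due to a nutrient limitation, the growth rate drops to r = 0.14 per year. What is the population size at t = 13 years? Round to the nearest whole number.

4551 frogs

Phase 1: N(11) = 274·e^(0.23×11) = 274·e^2.53 = 3439.66.
Phase 2 runs for 13 − 11 = 2 years at r = 0.14.
N(13) = 3439.66·e^(0.14×2) = 3439.66·e^0.28 = 4551.12.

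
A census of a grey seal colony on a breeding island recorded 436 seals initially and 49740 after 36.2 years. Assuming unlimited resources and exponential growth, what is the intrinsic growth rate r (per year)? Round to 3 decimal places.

0.131 per year

From N(t) = N₀·e^(rt): e^(r·36.2) = 49740/436 = 114.08.
r·36.2 = ln(114.08) = 4.7369, so r = 4.7369/36.2 = 0.13085.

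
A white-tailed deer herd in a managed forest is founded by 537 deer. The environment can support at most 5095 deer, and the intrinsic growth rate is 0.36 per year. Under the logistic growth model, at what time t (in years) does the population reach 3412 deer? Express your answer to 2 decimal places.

A = (K − N₀)/N₀ = (5095 − 537)/537 = 8.4879.
Solve 5095/(1 + 8.4879·e^(−0.36t)) = 3412: 1 + 8.4879·e^(−0.36t) = 1.4933, so e^(−0.36t) = 0.0581132.
−0.36·t = ln(0.0581132) = -2.8454, so t = 2.8454/0.36 = 7.9038.

7.90 years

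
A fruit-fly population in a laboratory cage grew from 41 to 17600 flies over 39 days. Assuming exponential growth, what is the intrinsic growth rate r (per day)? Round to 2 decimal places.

From N(t) = N₀·e^(rt): e^(r·39) = 17600/41 = 429.27.
r·39 = ln(429.27) = 6.0621, so r = 6.0621/39 = 0.15544.

0.16 per day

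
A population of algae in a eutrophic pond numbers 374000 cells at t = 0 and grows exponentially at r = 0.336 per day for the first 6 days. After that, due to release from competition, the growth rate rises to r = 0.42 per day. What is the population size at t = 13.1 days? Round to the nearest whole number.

55395619 cells

Phase 1: N(6) = 374000·e^(0.336×6) = 374000·e^2.016 = 2.808079×10^6.
Phase 2 runs for 13.1 − 6 = 7.1 days at r = 0.42.
N(13.1) = 2.808079×10^6·e^(0.42×7.1) = 2.808079×10^6·e^2.982 = 5.539562×10^7.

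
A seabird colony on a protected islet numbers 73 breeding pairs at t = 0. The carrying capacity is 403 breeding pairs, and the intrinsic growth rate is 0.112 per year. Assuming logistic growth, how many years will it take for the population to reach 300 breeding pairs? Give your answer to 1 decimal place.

A = (K − N₀)/N₀ = (403 − 73)/73 = 4.5205.
Solve 403/(1 + 4.5205·e^(−0.112t)) = 300: 1 + 4.5205·e^(−0.112t) = 1.3433, so e^(−0.112t) = 0.0759495.
−0.112·t = ln(0.0759495) = -2.5777, so t = 2.5777/0.112 = 23.015.

23.0 years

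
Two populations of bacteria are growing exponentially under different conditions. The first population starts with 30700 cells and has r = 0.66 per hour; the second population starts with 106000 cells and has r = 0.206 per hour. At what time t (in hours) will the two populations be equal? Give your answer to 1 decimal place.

Set 30700·e^(0.66t) = 106000·e^(0.206t).
e^((0.66 − 0.206)t) = 106000/30700 → e^(0.454·t) = 3.4528.
0.454·t = ln(3.4528) = 1.2392, so t = 1.2392/0.454 = 2.7295.

2.7 hours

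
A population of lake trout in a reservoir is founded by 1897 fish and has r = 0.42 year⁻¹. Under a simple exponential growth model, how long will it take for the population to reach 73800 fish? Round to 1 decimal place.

Set N₀·e^(rt) = 73800: e^(0.42·t) = 73800/1897 = 38.904.
0.42·t = ln(38.904) = 3.6611, so t = 3.6611/0.42 = 8.7169.

8.7 years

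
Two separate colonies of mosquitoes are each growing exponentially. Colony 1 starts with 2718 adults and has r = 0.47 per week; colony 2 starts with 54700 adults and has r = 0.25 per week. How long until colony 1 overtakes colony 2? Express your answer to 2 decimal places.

Set 2718·e^(0.47t) = 54700·e^(0.25t).
e^((0.47 − 0.25)t) = 54700/2718 → e^(0.22·t) = 20.125.
0.22·t = ln(20.125) = 3.002, so t = 3.002/0.22 = 13.645.

13.65 weeks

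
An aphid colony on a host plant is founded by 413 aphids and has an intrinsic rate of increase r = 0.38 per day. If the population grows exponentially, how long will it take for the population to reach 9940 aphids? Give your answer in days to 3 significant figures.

Set N₀·e^(rt) = 9940: e^(0.38·t) = 9940/413 = 24.068.
0.38·t = ln(24.068) = 3.1809, so t = 3.1809/0.38 = 8.3707.

8.37 days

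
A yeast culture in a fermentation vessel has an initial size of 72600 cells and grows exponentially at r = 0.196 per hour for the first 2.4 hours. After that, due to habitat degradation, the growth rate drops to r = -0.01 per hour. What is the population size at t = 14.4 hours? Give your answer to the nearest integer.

Phase 1: N(2.4) = 72600·e^(0.196×2.4) = 72600·e^0.4704 = 116206.
Phase 2 runs for 14.4 − 2.4 = 12 hours at r = -0.01.
N(14.4) = 116206·e^(-0.01×12) = 116206·e^-0.12 = 103066.

103066 cells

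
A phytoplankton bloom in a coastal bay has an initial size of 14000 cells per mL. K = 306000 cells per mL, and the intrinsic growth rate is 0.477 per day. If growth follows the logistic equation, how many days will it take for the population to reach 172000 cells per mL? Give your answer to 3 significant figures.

A = (K − N₀)/N₀ = (306000 − 14000)/14000 = 20.857.
Solve 306000/(1 + 20.857·e^(−0.477t)) = 172000: 1 + 20.857·e^(−0.477t) = 1.7791, so e^(−0.477t) = 0.0373527.
−0.477·t = ln(0.0373527) = -3.2874, so t = 3.2874/0.477 = 6.8917.

6.89 days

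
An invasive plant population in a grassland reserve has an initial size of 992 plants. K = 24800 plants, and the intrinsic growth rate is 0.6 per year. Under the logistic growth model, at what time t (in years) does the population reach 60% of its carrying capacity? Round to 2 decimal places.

A = (K − N₀)/N₀ = (24800 − 992)/992 = 24.
Solve 24800/(1 + 24·e^(−0.6t)) = 14880: 1 + 24·e^(−0.6t) = 1.6667, so e^(−0.6t) = 0.0277778.
−0.6·t = ln(0.0277778) = -3.5835, so t = 3.5835/0.6 = 5.9725.

5.97 years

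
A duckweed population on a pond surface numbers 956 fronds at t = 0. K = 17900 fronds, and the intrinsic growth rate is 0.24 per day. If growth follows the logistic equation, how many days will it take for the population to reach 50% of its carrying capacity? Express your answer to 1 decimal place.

A = (K − N₀)/N₀ = (17900 − 956)/956 = 17.724.
Solve 17900/(1 + 17.724·e^(−0.24t)) = 8950: 1 + 17.724·e^(−0.24t) = 2, so e^(−0.24t) = 0.0564212.
−0.24·t = ln(0.0564212) = -2.8749, so t = 2.8749/0.24 = 11.979.

12.0 days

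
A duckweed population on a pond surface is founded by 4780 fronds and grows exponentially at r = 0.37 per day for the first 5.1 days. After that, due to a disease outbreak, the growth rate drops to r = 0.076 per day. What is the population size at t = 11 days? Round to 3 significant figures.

Phase 1: N(5.1) = 4780·e^(0.37×5.1) = 4780·e^1.887 = 31545.8.
Phase 2 runs for 11 − 5.1 = 5.9 days at r = 0.076.
N(11) = 31545.8·e^(0.076×5.9) = 31545.8·e^0.4484 = 49394.6.

49400 fronds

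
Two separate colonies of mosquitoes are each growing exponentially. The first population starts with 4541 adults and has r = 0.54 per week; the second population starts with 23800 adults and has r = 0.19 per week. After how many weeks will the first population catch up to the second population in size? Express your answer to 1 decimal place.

4.7 weeks

Set 4541·e^(0.54t) = 23800·e^(0.19t).
e^((0.54 − 0.19)t) = 23800/4541 → e^(0.35·t) = 5.2411.
0.35·t = ln(5.2411) = 1.6565, so t = 1.6565/0.35 = 4.733.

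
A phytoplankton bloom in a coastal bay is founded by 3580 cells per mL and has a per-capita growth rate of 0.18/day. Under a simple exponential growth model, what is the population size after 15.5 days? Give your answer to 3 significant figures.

N(t) = N₀·e^(rt) = 3580 × e^(0.18×15.5) = 3580 × e^2.79.
e^2.79 ≈ 16.281, so N ≈ 3580 × 16.281 = 58286.1.

58300 cells per mL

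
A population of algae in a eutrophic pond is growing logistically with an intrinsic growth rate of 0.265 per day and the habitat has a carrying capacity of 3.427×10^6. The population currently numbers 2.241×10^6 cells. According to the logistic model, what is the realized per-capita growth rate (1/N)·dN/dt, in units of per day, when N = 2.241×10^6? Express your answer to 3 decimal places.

(1/N)·dN/dt = r(1 − N/K) = 0.265 × (1 − 2.241×10^6/3.427×10^6).
= 0.265 × 0.34608 = 0.09171.

0.092 per day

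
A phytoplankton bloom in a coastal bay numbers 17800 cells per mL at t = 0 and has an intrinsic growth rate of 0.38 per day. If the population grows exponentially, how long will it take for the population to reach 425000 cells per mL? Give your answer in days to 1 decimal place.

Set N₀·e^(rt) = 425000: e^(0.38·t) = 425000/17800 = 23.876.
0.38·t = ln(23.876) = 3.1729, so t = 3.1729/0.38 = 8.3497.

8.3 days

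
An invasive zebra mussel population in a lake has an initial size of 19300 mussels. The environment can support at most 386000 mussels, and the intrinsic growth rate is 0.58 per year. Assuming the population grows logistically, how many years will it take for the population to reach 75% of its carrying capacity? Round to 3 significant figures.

A = (K − N₀)/N₀ = (386000 − 19300)/19300 = 19.
Solve 386000/(1 + 19·e^(−0.58t)) = 289500: 1 + 19·e^(−0.58t) = 1.3333, so e^(−0.58t) = 0.0175439.
−0.58·t = ln(0.0175439) = -4.0431, so t = 4.0431/0.58 = 6.9708.

6.97 years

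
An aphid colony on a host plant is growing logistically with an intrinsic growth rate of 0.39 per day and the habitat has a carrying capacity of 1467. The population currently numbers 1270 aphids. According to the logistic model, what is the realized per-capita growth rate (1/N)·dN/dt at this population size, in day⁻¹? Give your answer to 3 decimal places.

(1/N)·dN/dt = r(1 − N/K) = 0.39 × (1 − 1270/1467).
= 0.39 × 0.13429 = 0.052372.

0.052 per day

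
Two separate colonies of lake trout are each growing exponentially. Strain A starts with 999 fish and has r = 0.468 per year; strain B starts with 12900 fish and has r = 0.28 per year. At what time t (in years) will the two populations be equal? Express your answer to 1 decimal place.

Set 999·e^(0.468t) = 12900·e^(0.28t).
e^((0.468 − 0.28)t) = 12900/999 → e^(0.188·t) = 12.913.
0.188·t = ln(12.913) = 2.5582, so t = 2.5582/0.188 = 13.608.

13.6 years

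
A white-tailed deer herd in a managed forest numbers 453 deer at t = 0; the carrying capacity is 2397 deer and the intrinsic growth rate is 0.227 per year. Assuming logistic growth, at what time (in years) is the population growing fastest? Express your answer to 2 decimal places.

Logistic growth is fastest at N = K/2 = 1198.5.
A = (K − N₀)/N₀ = 4.2914. Set K/(1 + A·e^(−rt)) = K/2 → A·e^(−rt) = 1.
e^(−0.227t) = 1/4.2914 = 0.233025, so t = ln(4.2914)/0.227 = 1.4566/0.227 = 6.4168.

6.42 years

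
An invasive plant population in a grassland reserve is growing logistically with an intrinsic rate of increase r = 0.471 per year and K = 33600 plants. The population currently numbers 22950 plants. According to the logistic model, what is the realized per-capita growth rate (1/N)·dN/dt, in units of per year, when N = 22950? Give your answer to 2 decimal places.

(1/N)·dN/dt = r(1 − N/K) = 0.471 × (1 − 22950/33600).
= 0.471 × 0.31696 = 0.14929.

0.15 per year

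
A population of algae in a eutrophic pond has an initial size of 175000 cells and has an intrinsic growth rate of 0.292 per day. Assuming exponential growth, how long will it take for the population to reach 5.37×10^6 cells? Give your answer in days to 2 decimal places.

11.73 days

Set N₀·e^(rt) = 5.37×10^6: e^(0.292·t) = 5.37×10^6/175000 = 30.686.
0.292·t = ln(30.686) = 3.4238, so t = 3.4238/0.292 = 11.725.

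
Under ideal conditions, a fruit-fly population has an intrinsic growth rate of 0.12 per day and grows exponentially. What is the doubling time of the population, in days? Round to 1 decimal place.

5.8 days

Doubling time t_d = ln(2)/r = 0.6931/0.12 = 5.7762.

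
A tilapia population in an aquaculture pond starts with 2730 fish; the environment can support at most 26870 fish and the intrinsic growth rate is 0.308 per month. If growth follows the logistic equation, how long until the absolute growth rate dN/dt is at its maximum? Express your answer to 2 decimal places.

Logistic growth is fastest at N = K/2 = 13435.
A = (K − N₀)/N₀ = 8.8425. Set K/(1 + A·e^(−rt)) = K/2 → A·e^(−rt) = 1.
e^(−0.308t) = 1/8.8425 = 0.11309, so t = ln(8.8425)/0.308 = 2.1796/0.308 = 7.0765.

7.08 months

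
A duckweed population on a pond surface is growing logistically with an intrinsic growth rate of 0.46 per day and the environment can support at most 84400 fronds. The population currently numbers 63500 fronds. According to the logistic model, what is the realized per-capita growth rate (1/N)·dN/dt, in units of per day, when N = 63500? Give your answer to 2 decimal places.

(1/N)·dN/dt = r(1 − N/K) = 0.46 × (1 − 63500/84400).
= 0.46 × 0.24763 = 0.11391.

0.11 per day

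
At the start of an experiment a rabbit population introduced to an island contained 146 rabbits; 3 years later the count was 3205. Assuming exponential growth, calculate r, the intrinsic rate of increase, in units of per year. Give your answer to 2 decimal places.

1.03 per year

From N(t) = N₀·e^(rt): e^(r·3) = 3205/146 = 21.952.
r·3 = ln(21.952) = 3.0889, so r = 3.0889/3 = 1.0296.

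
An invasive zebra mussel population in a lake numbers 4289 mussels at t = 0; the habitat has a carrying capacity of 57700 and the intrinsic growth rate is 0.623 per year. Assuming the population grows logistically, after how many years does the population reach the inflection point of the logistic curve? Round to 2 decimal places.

4.05 years

Logistic growth is fastest at N = K/2 = 28850.
A = (K − N₀)/N₀ = 12.453. Set K/(1 + A·e^(−rt)) = K/2 → A·e^(−rt) = 1.
e^(−0.623t) = 1/12.453 = 0.0803018, so t = ln(12.453)/0.623 = 2.522/0.623 = 4.0481.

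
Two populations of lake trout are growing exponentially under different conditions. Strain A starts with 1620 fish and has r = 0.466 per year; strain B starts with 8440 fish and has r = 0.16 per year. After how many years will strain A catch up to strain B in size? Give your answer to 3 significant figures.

Set 1620·e^(0.466t) = 8440·e^(0.16t).
e^((0.466 − 0.16)t) = 8440/1620 → e^(0.306·t) = 5.2099.
0.306·t = ln(5.2099) = 1.6506, so t = 1.6506/0.306 = 5.394.

5.39 years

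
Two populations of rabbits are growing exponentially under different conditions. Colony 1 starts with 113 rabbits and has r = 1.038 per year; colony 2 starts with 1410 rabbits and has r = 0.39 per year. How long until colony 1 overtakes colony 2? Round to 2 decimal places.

Set 113·e^(1.038t) = 1410·e^(0.39t).
e^((1.038 − 0.39)t) = 1410/113 → e^(0.648·t) = 12.478.
0.648·t = ln(12.478) = 2.524, so t = 2.524/0.648 = 3.895.

3.89 years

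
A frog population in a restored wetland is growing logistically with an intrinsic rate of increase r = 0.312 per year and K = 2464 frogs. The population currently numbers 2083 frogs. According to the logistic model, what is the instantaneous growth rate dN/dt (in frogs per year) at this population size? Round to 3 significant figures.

100 frogs per year

dN/dt = rN(1 − N/K) = 0.312 × 2083 × (1 − 2083/2464).
1 − 2083/2464 = 0.15463; dN/dt = 0.312 × 2083 × 0.15463 = 100.49.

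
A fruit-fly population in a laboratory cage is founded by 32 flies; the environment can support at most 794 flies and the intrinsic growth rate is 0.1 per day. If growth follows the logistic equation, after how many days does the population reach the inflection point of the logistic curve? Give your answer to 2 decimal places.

Logistic growth is fastest at N = K/2 = 397.
A = (K − N₀)/N₀ = 23.812. Set K/(1 + A·e^(−rt)) = K/2 → A·e^(−rt) = 1.
e^(−0.1t) = 1/23.812 = 0.0419948, so t = ln(23.812)/0.1 = 3.1702/0.1 = 31.702.

31.70 days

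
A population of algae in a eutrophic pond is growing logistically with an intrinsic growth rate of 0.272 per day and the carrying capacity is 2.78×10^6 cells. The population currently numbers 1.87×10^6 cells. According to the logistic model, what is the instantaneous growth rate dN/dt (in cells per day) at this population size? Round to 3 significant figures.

166000 cells per day

dN/dt = rN(1 − N/K) = 0.272 × 1.87×10^6 × (1 − 1.87×10^6/2.78×10^6).
1 − 1.87×10^6/2.78×10^6 = 0.32734; dN/dt = 0.272 × 1.87×10^6 × 0.32734 = 1.66497×10^5.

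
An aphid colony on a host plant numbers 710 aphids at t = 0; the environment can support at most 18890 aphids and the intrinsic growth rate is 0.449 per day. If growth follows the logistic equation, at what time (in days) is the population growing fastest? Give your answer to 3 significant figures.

7.22 days

Logistic growth is fastest at N = K/2 = 9445.
A = (K − N₀)/N₀ = 25.606. Set K/(1 + A·e^(−rt)) = K/2 → A·e^(−rt) = 1.
e^(−0.449t) = 1/25.606 = 0.0390539, so t = ln(25.606)/0.449 = 3.2428/0.449 = 7.2223.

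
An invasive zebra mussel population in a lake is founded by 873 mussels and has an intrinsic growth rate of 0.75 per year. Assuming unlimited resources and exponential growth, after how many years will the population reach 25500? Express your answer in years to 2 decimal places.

4.50 years

Set N₀·e^(rt) = 25500: e^(0.75·t) = 25500/873 = 29.21.
0.75·t = ln(29.21) = 3.3745, so t = 3.3745/0.75 = 4.4993.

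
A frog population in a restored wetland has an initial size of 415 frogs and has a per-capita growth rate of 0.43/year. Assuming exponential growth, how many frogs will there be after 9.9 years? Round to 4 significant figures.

N(t) = N₀·e^(rt) = 415 × e^(0.43×9.9) = 415 × e^4.257.
e^4.257 ≈ 70.598, so N ≈ 415 × 70.598 = 29298.1.

29300 frogs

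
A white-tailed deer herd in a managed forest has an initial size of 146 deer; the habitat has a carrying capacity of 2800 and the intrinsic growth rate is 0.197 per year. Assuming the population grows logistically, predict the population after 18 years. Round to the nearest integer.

A = (K − N₀)/N₀ = (2800 − 146)/146 = 18.178.
N(t) = K/(1 + A·e^(−rt)) = 2800/(1 + 18.178×e^(−0.197×18)).
e^(−3.546) = 0.02884; denominator = 1 + 18.178×0.02884 = 1.5243.
N = 2800/1.5243 = 1836.97.

1837 deer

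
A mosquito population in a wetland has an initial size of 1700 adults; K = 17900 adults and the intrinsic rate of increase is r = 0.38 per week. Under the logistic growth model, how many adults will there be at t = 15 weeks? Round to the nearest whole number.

A = (K − N₀)/N₀ = (17900 − 1700)/1700 = 9.5294.
N(t) = K/(1 + A·e^(−rt)) = 17900/(1 + 9.5294×e^(−0.38×15)).
e^(−5.7) = 0.003346; denominator = 1 + 9.5294×0.003346 = 1.0319.
N = 17900/1.0319 = 17346.9.

17347 adults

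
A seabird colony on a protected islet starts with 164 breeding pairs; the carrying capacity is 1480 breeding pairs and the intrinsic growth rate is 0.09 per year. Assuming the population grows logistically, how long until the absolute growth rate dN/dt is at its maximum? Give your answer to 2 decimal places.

23.14 years

Logistic growth is fastest at N = K/2 = 740.
A = (K − N₀)/N₀ = 8.0244. Set K/(1 + A·e^(−rt)) = K/2 → A·e^(−rt) = 1.
e^(−0.09t) = 1/8.0244 = 0.12462, so t = ln(8.0244)/0.09 = 2.0825/0.09 = 23.139.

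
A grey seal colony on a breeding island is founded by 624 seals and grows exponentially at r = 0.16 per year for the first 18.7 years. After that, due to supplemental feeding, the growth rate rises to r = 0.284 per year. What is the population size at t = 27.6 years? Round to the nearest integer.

155710 seals

Phase 1: N(18.7) = 624·e^(0.16×18.7) = 624·e^2.992 = 12433.5.
Phase 2 runs for 27.6 − 18.7 = 8.9 years at r = 0.284.
N(27.6) = 12433.5·e^(0.284×8.9) = 12433.5·e^2.528 = 155710.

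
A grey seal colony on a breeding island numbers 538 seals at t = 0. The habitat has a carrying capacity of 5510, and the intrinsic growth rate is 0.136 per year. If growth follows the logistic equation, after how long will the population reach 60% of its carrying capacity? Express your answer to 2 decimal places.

19.33 years

A = (K − N₀)/N₀ = (5510 − 538)/538 = 9.2416.
Solve 5510/(1 + 9.2416·e^(−0.136t)) = 3306: 1 + 9.2416·e^(−0.136t) = 1.6667, so e^(−0.136t) = 0.0721373.
−0.136·t = ln(0.0721373) = -2.6292, so t = 2.6292/0.136 = 19.332.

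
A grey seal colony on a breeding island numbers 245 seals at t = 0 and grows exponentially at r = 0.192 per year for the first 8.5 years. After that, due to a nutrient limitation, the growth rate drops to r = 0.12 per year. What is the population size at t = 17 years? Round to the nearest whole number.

3475 seals

Phase 1: N(8.5) = 245·e^(0.192×8.5) = 245·e^1.632 = 1252.95.
Phase 2 runs for 17 − 8.5 = 8.5 years at r = 0.12.
N(17) = 1252.95·e^(0.12×8.5) = 1252.95·e^1.02 = 3474.68.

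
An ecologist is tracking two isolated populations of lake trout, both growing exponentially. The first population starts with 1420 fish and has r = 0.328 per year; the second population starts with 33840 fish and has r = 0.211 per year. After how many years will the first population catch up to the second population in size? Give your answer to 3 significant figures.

27.1 years

Set 1420·e^(0.328t) = 33840·e^(0.211t).
e^((0.328 − 0.211)t) = 33840/1420 → e^(0.117·t) = 23.831.
0.117·t = ln(23.831) = 3.171, so t = 3.171/0.117 = 27.102.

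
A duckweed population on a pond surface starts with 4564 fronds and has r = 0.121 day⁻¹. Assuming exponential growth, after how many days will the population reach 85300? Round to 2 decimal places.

24.20 days

Set N₀·e^(rt) = 85300: e^(0.121·t) = 85300/4564 = 18.69.
0.121·t = ln(18.69) = 2.928, so t = 2.928/0.121 = 24.198.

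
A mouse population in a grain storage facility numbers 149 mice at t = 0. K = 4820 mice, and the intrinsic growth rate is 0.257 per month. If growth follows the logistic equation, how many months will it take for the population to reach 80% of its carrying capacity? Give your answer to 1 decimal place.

18.8 months

A = (K − N₀)/N₀ = (4820 − 149)/149 = 31.349.
Solve 4820/(1 + 31.349·e^(−0.257t)) = 3856: 1 + 31.349·e^(−0.257t) = 1.25, so e^(−0.257t) = 0.00797474.
−0.257·t = ln(0.00797474) = -4.8315, so t = 4.8315/0.257 = 18.8.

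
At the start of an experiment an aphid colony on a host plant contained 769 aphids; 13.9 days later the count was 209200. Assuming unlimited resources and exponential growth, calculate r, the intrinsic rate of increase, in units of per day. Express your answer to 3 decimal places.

From N(t) = N₀·e^(rt): e^(r·13.9) = 209200/769 = 272.04.
r·13.9 = ln(272.04) = 5.606, so r = 5.606/13.9 = 0.40331.

0.403 per day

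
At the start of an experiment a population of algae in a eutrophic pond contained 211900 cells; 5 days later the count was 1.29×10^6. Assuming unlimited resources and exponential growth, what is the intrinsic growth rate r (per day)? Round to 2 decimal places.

From N(t) = N₀·e^(rt): e^(r·5) = 1.29×10^6/211900 = 6.0878.
r·5 = ln(6.0878) = 1.8063, so r = 1.8063/5 = 0.36126.

0.36 per day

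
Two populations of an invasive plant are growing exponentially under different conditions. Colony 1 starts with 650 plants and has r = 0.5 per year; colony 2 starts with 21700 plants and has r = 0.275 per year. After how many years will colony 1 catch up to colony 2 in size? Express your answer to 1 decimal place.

Set 650·e^(0.5t) = 21700·e^(0.275t).
e^((0.5 − 0.275)t) = 21700/650 → e^(0.225·t) = 33.385.
0.225·t = ln(33.385) = 3.5081, so t = 3.5081/0.225 = 15.592.

15.6 years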